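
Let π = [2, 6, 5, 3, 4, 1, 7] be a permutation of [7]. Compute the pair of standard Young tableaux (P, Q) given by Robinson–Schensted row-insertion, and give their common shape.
P = [1, 3, 4, 7] / [2] / [5] / [6];  Q = [1, 2, 5, 7] / [3] / [4] / [6];  common shape = (4, 1, 1, 1)

Row-insert the values π_1, π_2, … into P one at a time, bumping the leftmost entry strictly greater than the inserted value down to the next row. The recording tableau Q records, in position (i, j), the step at which that cell was added to P.
  Insert 2 (step 1): P = [2];  Q = [1]
  Insert 6 (step 2): P = [2, 6];  Q = [1, 2]
  Insert 5 (step 3): P = [2, 5] / [6];  Q = [1, 2] / [3]
  Insert 3 (step 4): P = [2, 3] / [5] / [6];  Q = [1, 2] / [3] / [4]
  Insert 4 (step 5): P = [2, 3, 4] / [5] / [6];  Q = [1, 2, 5] / [3] / [4]
  Insert 1 (step 6): P = [1, 3, 4] / [2] / [5] / [6];  Q = [1, 2, 5] / [3] / [4] / [6]
  Insert 7 (step 7): P = [1, 3, 4, 7] / [2] / [5] / [6];  Q = [1, 2, 5, 7] / [3] / [4] / [6]
Final shape: (4, 1, 1, 1).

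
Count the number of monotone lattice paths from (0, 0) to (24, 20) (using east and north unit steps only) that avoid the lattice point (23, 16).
Number of paths = 1572483045120

Total paths from (0, 0) to (24, 20): C(44, 24) = 1761039350070. Paths through (23, 16): (paths (0, 0) → (23, 16)) × (paths (23, 16) → (24, 20)) = C(39, 23) · C(5, 1) = 37711260990 · 5 = 188556304950. Avoidance count = 1761039350070 − 188556304950 = 1572483045120.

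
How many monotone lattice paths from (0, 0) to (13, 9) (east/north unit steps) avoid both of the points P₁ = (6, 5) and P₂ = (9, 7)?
Number of paths = 242660

Inclusion–exclusion. Total paths: C(22, 13) = 497420. Through P₁: C(11, 6)·C(11, 7) = 152460. Through P₂: C(16, 9)·C(6, 4) = 171600. Since P₁ is strictly southwest of P₂, a monotone path through both must visit P₁ then P₂; paths through both = C(11, 6)·C(5, 3)·C(6, 4) = 69300. Avoid both = 497420 − 152460 − 171600 + 69300 = 242660.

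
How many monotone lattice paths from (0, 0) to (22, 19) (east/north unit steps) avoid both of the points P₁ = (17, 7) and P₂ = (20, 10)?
Number of paths = 241249217223

Inclusion–exclusion. Total paths: C(41, 22) = 244662670200. Through P₁: C(24, 17)·C(17, 5) = 2141691552. Through P₂: C(30, 20)·C(11, 2) = 1652475825. Since P₁ is strictly southwest of P₂, a monotone path through both must visit P₁ then P₂; paths through both = C(24, 17)·C(6, 3)·C(11, 2) = 380714400. Avoid both = 244662670200 − 2141691552 − 1652475825 + 380714400 = 241249217223.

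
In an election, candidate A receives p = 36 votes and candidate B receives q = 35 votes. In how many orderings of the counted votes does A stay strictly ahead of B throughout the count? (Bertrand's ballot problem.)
Strict-lead orderings = 3116285494907301262

Total orderings of the 71 votes with 36 for A: C(71, 36) = 221256270138418389602. By the Bertrand ballot formula (Cycle Lemma / reflection principle), the number of orderings in which A is strictly ahead of B throughout is (p − q)/(p + q) · C(p + q, p) = (36 − 35)/(36 + 35) · 221256270138418389602 = 3116285494907301262.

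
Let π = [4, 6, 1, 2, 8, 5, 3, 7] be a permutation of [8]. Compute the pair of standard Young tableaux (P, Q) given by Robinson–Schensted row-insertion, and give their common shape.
P = [1, 2, 3, 7] / [4, 5, 8] / [6];  Q = [1, 2, 5, 8] / [3, 4, 6] / [7];  common shape = (4, 3, 1)

Row-insert the values π_1, π_2, … into P one at a time, bumping the leftmost entry strictly greater than the inserted value down to the next row. The recording tableau Q records, in position (i, j), the step at which that cell was added to P.
  Insert 4 (step 1): P = [4];  Q = [1]
  Insert 6 (step 2): P = [4, 6];  Q = [1, 2]
  Insert 1 (step 3): P = [1, 6] / [4];  Q = [1, 2] / [3]
  Insert 2 (step 4): P = [1, 2] / [4, 6];  Q = [1, 2] / [3, 4]
  Insert 8 (step 5): P = [1, 2, 8] / [4, 6];  Q = [1, 2, 5] / [3, 4]
  Insert 5 (step 6): P = [1, 2, 5] / [4, 6, 8];  Q = [1, 2, 5] / [3, 4, 6]
  Insert 3 (step 7): P = [1, 2, 3] / [4, 5, 8] / [6];  Q = [1, 2, 5] / [3, 4, 6] / [7]
  Insert 7 (step 8): P = [1, 2, 3, 7] / [4, 5, 8] / [6];  Q = [1, 2, 5, 8] / [3, 4, 6] / [7]
Final shape: (4, 3, 1).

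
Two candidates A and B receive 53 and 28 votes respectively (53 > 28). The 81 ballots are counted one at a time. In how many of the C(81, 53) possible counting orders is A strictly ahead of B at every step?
Strict-lead orderings = 1372785385417768454000

Total orderings of the 81 votes with 53 for A: C(81, 53) = 4447824648753569790960. By the Bertrand ballot formula (Cycle Lemma / reflection principle), the number of orderings in which A is strictly ahead of B throughout is (p − q)/(p + q) · C(p + q, p) = (53 − 28)/(53 + 28) · 4447824648753569790960 = 1372785385417768454000.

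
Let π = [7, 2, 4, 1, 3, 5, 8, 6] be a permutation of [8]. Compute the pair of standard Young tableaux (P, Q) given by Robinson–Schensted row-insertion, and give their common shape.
P = [1, 3, 5, 6] / [2, 4, 8] / [7];  Q = [1, 3, 6, 7] / [2, 5, 8] / [4];  common shape = (4, 3, 1)

Row-insert the values π_1, π_2, … into P one at a time, bumping the leftmost entry strictly greater than the inserted value down to the next row. The recording tableau Q records, in position (i, j), the step at which that cell was added to P.
  Insert 7 (step 1): P = [7];  Q = [1]
  Insert 2 (step 2): P = [2] / [7];  Q = [1] / [2]
  Insert 4 (step 3): P = [2, 4] / [7];  Q = [1, 3] / [2]
  Insert 1 (step 4): P = [1, 4] / [2] / [7];  Q = [1, 3] / [2] / [4]
  Insert 3 (step 5): P = [1, 3] / [2, 4] / [7];  Q = [1, 3] / [2, 5] / [4]
  Insert 5 (step 6): P = [1, 3, 5] / [2, 4] / [7];  Q = [1, 3, 6] / [2, 5] / [4]
  Insert 8 (step 7): P = [1, 3, 5, 8] / [2, 4] / [7];  Q = [1, 3, 6, 7] / [2, 5] / [4]
  Insert 6 (step 8): P = [1, 3, 5, 6] / [2, 4, 8] / [7];  Q = [1, 3, 6, 7] / [2, 5, 8] / [4]
Final shape: (4, 3, 1).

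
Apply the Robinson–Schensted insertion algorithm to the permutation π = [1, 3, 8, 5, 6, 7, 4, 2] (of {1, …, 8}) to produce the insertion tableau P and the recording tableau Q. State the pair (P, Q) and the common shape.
P = [1, 2, 4, 6, 7] / [3] / [5] / [8];  Q = [1, 2, 3, 5, 6] / [4] / [7] / [8];  common shape = (5, 1, 1, 1)

Row-insert the values π_1, π_2, … into P one at a time, bumping the leftmost entry strictly greater than the inserted value down to the next row. The recording tableau Q records, in position (i, j), the step at which that cell was added to P.
  Insert 1 (step 1): P = [1];  Q = [1]
  Insert 3 (step 2): P = [1, 3];  Q = [1, 2]
  Insert 8 (step 3): P = [1, 3, 8];  Q = [1, 2, 3]
  Insert 5 (step 4): P = [1, 3, 5] / [8];  Q = [1, 2, 3] / [4]
  Insert 6 (step 5): P = [1, 3, 5, 6] / [8];  Q = [1, 2, 3, 5] / [4]
  Insert 7 (step 6): P = [1, 3, 5, 6, 7] / [8];  Q = [1, 2, 3, 5, 6] / [4]
  Insert 4 (step 7): P = [1, 3, 4, 6, 7] / [5] / [8];  Q = [1, 2, 3, 5, 6] / [4] / [7]
  Insert 2 (step 8): P = [1, 2, 4, 6, 7] / [3] / [5] / [8];  Q = [1, 2, 3, 5, 6] / [4] / [7] / [8]
Final shape: (5, 1, 1, 1).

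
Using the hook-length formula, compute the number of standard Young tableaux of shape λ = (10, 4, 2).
# SYT of shape (10, 4, 2) = 38220

Hook-length formula: f^λ = n! / Π hook(c), product over all cells c of the Young diagram. For λ = (10, 4, 2), n = 16 boxes. Hook lengths by row (left-to-right, top-to-bottom): [12, 11, 9, 8, 6, 5, 4, 3, 2, 1]; [5, 4, 2, 1]; [2, 1]. Product of hooks = 547430400. So f^λ = 16! / 547430400 = 20922789888000 / 547430400 = 38220.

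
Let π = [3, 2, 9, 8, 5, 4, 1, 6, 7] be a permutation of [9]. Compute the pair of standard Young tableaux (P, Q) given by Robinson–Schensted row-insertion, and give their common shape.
P = [1, 4, 6, 7] / [2, 5] / [3] / [8] / [9];  Q = [1, 3, 8, 9] / [2, 4] / [5] / [6] / [7];  common shape = (4, 2, 1, 1, 1)

Row-insert the values π_1, π_2, … into P one at a time, bumping the leftmost entry strictly greater than the inserted value down to the next row. The recording tableau Q records, in position (i, j), the step at which that cell was added to P.
  Insert 3 (step 1): P = [3];  Q = [1]
  Insert 2 (step 2): P = [2] / [3];  Q = [1] / [2]
  Insert 9 (step 3): P = [2, 9] / [3];  Q = [1, 3] / [2]
  Insert 8 (step 4): P = [2, 8] / [3, 9];  Q = [1, 3] / [2, 4]
  Insert 5 (step 5): P = [2, 5] / [3, 8] / [9];  Q = [1, 3] / [2, 4] / [5]
  Insert 4 (step 6): P = [2, 4] / [3, 5] / [8] / [9];  Q = [1, 3] / [2, 4] / [5] / [6]
  Insert 1 (step 7): P = [1, 4] / [2, 5] / [3] / [8] / [9];  Q = [1, 3] / [2, 4] / [5] / [6] / [7]
  Insert 6 (step 8): P = [1, 4, 6] / [2, 5] / [3] / [8] / [9];  Q = [1, 3, 8] / [2, 4] / [5] / [6] / [7]
  Insert 7 (step 9): P = [1, 4, 6, 7] / [2, 5] / [3] / [8] / [9];  Q = [1, 3, 8, 9] / [2, 4] / [5] / [6] / [7]
Final shape: (4, 2, 1, 1, 1).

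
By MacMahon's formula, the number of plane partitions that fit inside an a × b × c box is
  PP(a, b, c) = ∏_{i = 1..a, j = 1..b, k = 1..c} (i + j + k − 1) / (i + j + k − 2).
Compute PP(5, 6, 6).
PP(5, 6, 6) = 55197331332

Evaluate the triple product over i = 1..5, j = 1..6, k = 1..6. The factors are (2/1) · (3/2) · (4/3) · (5/4) · (6/5) · (7/6) · (3/2) · (4/3) · … (180 factors total). The numerators and denominators telescope so the product is an integer; carrying out the multiplication exactly gives PP(5, 6, 6) = 55197331332.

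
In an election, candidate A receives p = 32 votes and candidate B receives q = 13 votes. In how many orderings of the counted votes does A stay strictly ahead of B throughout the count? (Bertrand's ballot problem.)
Strict-lead orderings = 30824843819

Total orderings of the 45 votes with 32 for A: C(45, 32) = 73006209045. By the Bertrand ballot formula (Cycle Lemma / reflection principle), the number of orderings in which A is strictly ahead of B throughout is (p − q)/(p + q) · C(p + q, p) = (32 − 13)/(32 + 13) · 73006209045 = 30824843819.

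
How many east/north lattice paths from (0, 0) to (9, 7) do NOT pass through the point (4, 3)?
Number of paths = 7030

Total paths from (0, 0) to (9, 7): C(16, 9) = 11440. Paths through (4, 3): (paths (0, 0) → (4, 3)) × (paths (4, 3) → (9, 7)) = C(7, 4) · C(9, 5) = 35 · 126 = 4410. Avoidance count = 11440 − 4410 = 7030.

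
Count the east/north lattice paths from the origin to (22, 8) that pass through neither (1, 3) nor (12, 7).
Number of paths = 5095597

Inclusion–exclusion. Total paths: C(30, 22) = 5852925. Through P₁: C(4, 1)·C(26, 21) = 263120. Through P₂: C(19, 12)·C(11, 10) = 554268. Since P₁ is strictly southwest of P₂, a monotone path through both must visit P₁ then P₂; paths through both = C(4, 1)·C(15, 11)·C(11, 10) = 60060. Avoid both = 5852925 − 263120 − 554268 + 60060 = 5095597.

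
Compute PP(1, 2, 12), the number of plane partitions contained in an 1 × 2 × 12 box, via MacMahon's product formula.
PP(1, 2, 12) = 91

Evaluate the triple product over i = 1..1, j = 1..2, k = 1..12. The factors are (2/1) · (3/2) · (4/3) · (5/4) · (6/5) · (7/6) · (8/7) · (9/8) · … (24 factors total). The numerators and denominators telescope so the product is an integer; carrying out the multiplication exactly gives PP(1, 2, 12) = 91.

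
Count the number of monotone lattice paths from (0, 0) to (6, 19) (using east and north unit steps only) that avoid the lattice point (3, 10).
Number of paths = 114180

Total paths from (0, 0) to (6, 19): C(25, 6) = 177100. Paths through (3, 10): (paths (0, 0) → (3, 10)) × (paths (3, 10) → (6, 19)) = C(13, 3) · C(12, 3) = 286 · 220 = 62920. Avoidance count = 177100 − 62920 = 114180.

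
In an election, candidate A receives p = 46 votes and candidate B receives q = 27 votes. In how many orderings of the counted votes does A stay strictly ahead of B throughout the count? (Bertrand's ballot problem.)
Strict-lead orderings = 19417664722722740768

Total orderings of the 73 votes with 46 for A: C(73, 46) = 74604711829408425056. By the Bertrand ballot formula (Cycle Lemma / reflection principle), the number of orderings in which A is strictly ahead of B throughout is (p − q)/(p + q) · C(p + q, p) = (46 − 27)/(46 + 27) · 74604711829408425056 = 19417664722722740768.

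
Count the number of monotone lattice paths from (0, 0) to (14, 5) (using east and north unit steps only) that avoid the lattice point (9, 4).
Number of paths = 7338

Total paths from (0, 0) to (14, 5): C(19, 14) = 11628. Paths through (9, 4): (paths (0, 0) → (9, 4)) × (paths (9, 4) → (14, 5)) = C(13, 9) · C(6, 5) = 715 · 6 = 4290. Avoidance count = 11628 − 4290 = 7338.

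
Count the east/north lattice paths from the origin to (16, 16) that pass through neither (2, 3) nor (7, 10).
Number of paths = 342799750

Inclusion–exclusion. Total paths: C(32, 16) = 601080390. Through P₁: C(5, 2)·C(27, 14) = 200583000. Through P₂: C(17, 7)·C(15, 9) = 97337240. Since P₁ is strictly southwest of P₂, a monotone path through both must visit P₁ then P₂; paths through both = C(5, 2)·C(12, 5)·C(15, 9) = 39639600. Avoid both = 601080390 − 200583000 − 97337240 + 39639600 = 342799750.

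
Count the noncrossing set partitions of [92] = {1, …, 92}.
C_92 = 15487357822491889407128326963778343232013931127835600

These noncrossing partitions are counted by the Catalan number C_n = (1/(n + 1)) · C(2n, n). For n = 92: C_92 = (1/93) · C(184, 92) = 1440324277491745714862934407631385920577295594888710800/93 = 15487357822491889407128326963778343232013931127835600.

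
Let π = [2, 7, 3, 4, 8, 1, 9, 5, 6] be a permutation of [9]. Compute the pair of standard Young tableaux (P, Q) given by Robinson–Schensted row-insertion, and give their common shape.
P = [1, 3, 4, 5, 6] / [2, 8, 9] / [7];  Q = [1, 2, 4, 5, 7] / [3, 8, 9] / [6];  common shape = (5, 3, 1)

Row-insert the values π_1, π_2, … into P one at a time, bumping the leftmost entry strictly greater than the inserted value down to the next row. The recording tableau Q records, in position (i, j), the step at which that cell was added to P.
  Insert 2 (step 1): P = [2];  Q = [1]
  Insert 7 (step 2): P = [2, 7];  Q = [1, 2]
  Insert 3 (step 3): P = [2, 3] / [7];  Q = [1, 2] / [3]
  Insert 4 (step 4): P = [2, 3, 4] / [7];  Q = [1, 2, 4] / [3]
  Insert 8 (step 5): P = [2, 3, 4, 8] / [7];  Q = [1, 2, 4, 5] / [3]
  Insert 1 (step 6): P = [1, 3, 4, 8] / [2] / [7];  Q = [1, 2, 4, 5] / [3] / [6]
  Insert 9 (step 7): P = [1, 3, 4, 8, 9] / [2] / [7];  Q = [1, 2, 4, 5, 7] / [3] / [6]
  Insert 5 (step 8): P = [1, 3, 4, 5, 9] / [2, 8] / [7];  Q = [1, 2, 4, 5, 7] / [3, 8] / [6]
  Insert 6 (step 9): P = [1, 3, 4, 5, 6] / [2, 8, 9] / [7];  Q = [1, 2, 4, 5, 7] / [3, 8, 9] / [6]
Final shape: (5, 3, 1).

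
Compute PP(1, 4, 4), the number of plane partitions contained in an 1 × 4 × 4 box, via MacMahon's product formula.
PP(1, 4, 4) = 70

Evaluate the triple product over i = 1..1, j = 1..4, k = 1..4. The factors are (2/1) · (3/2) · (4/3) · (5/4) · (3/2) · (4/3) · (5/4) · (6/5) · … (16 factors total). The numerators and denominators telescope so the product is an integer; carrying out the multiplication exactly gives PP(1, 4, 4) = 70.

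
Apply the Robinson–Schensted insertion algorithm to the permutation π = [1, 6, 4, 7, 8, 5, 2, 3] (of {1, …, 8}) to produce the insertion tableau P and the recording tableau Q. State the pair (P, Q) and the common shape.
P = [1, 2, 3, 8] / [4, 5] / [6, 7];  Q = [1, 2, 4, 5] / [3, 6] / [7, 8];  common shape = (4, 2, 2)

Row-insert the values π_1, π_2, … into P one at a time, bumping the leftmost entry strictly greater than the inserted value down to the next row. The recording tableau Q records, in position (i, j), the step at which that cell was added to P.
  Insert 1 (step 1): P = [1];  Q = [1]
  Insert 6 (step 2): P = [1, 6];  Q = [1, 2]
  Insert 4 (step 3): P = [1, 4] / [6];  Q = [1, 2] / [3]
  Insert 7 (step 4): P = [1, 4, 7] / [6];  Q = [1, 2, 4] / [3]
  Insert 8 (step 5): P = [1, 4, 7, 8] / [6];  Q = [1, 2, 4, 5] / [3]
  Insert 5 (step 6): P = [1, 4, 5, 8] / [6, 7];  Q = [1, 2, 4, 5] / [3, 6]
  Insert 2 (step 7): P = [1, 2, 5, 8] / [4, 7] / [6];  Q = [1, 2, 4, 5] / [3, 6] / [7]
  Insert 3 (step 8): P = [1, 2, 3, 8] / [4, 5] / [6, 7];  Q = [1, 2, 4, 5] / [3, 6] / [7, 8]
Final shape: (4, 2, 2).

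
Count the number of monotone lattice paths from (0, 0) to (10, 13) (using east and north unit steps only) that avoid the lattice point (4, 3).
Number of paths = 863786

Total paths from (0, 0) to (10, 13): C(23, 10) = 1144066. Paths through (4, 3): (paths (0, 0) → (4, 3)) × (paths (4, 3) → (10, 13)) = C(7, 4) · C(16, 6) = 35 · 8008 = 280280. Avoidance count = 1144066 − 280280 = 863786.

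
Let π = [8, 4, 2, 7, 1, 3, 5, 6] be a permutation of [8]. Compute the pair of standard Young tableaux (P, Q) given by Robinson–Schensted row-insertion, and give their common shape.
P = [1, 3, 5, 6] / [2, 7] / [4] / [8];  Q = [1, 4, 7, 8] / [2, 6] / [3] / [5];  common shape = (4, 2, 1, 1)

Row-insert the values π_1, π_2, … into P one at a time, bumping the leftmost entry strictly greater than the inserted value down to the next row. The recording tableau Q records, in position (i, j), the step at which that cell was added to P.
  Insert 8 (step 1): P = [8];  Q = [1]
  Insert 4 (step 2): P = [4] / [8];  Q = [1] / [2]
  Insert 2 (step 3): P = [2] / [4] / [8];  Q = [1] / [2] / [3]
  Insert 7 (step 4): P = [2, 7] / [4] / [8];  Q = [1, 4] / [2] / [3]
  Insert 1 (step 5): P = [1, 7] / [2] / [4] / [8];  Q = [1, 4] / [2] / [3] / [5]
  Insert 3 (step 6): P = [1, 3] / [2, 7] / [4] / [8];  Q = [1, 4] / [2, 6] / [3] / [5]
  Insert 5 (step 7): P = [1, 3, 5] / [2, 7] / [4] / [8];  Q = [1, 4, 7] / [2, 6] / [3] / [5]
  Insert 6 (step 8): P = [1, 3, 5, 6] / [2, 7] / [4] / [8];  Q = [1, 4, 7, 8] / [2, 6] / [3] / [5]
Final shape: (4, 2, 1, 1).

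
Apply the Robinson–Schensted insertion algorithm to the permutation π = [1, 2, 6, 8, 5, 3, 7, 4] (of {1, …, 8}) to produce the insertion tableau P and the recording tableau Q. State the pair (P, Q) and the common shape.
P = [1, 2, 3, 4] / [5, 7] / [6, 8];  Q = [1, 2, 3, 4] / [5, 7] / [6, 8];  common shape = (4, 2, 2)

Row-insert the values π_1, π_2, … into P one at a time, bumping the leftmost entry strictly greater than the inserted value down to the next row. The recording tableau Q records, in position (i, j), the step at which that cell was added to P.
  Insert 1 (step 1): P = [1];  Q = [1]
  Insert 2 (step 2): P = [1, 2];  Q = [1, 2]
  Insert 6 (step 3): P = [1, 2, 6];  Q = [1, 2, 3]
  Insert 8 (step 4): P = [1, 2, 6, 8];  Q = [1, 2, 3, 4]
  Insert 5 (step 5): P = [1, 2, 5, 8] / [6];  Q = [1, 2, 3, 4] / [5]
  Insert 3 (step 6): P = [1, 2, 3, 8] / [5] / [6];  Q = [1, 2, 3, 4] / [5] / [6]
  Insert 7 (step 7): P = [1, 2, 3, 7] / [5, 8] / [6];  Q = [1, 2, 3, 4] / [5, 7] / [6]
  Insert 4 (step 8): P = [1, 2, 3, 4] / [5, 7] / [6, 8];  Q = [1, 2, 3, 4] / [5, 7] / [6, 8]
Final shape: (4, 2, 2).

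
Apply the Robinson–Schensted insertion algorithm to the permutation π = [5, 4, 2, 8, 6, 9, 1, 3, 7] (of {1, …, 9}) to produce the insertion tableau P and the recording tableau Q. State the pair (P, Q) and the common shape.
P = [1, 3, 7] / [2, 6, 9] / [4, 8] / [5];  Q = [1, 4, 6] / [2, 5, 9] / [3, 8] / [7];  common shape = (3, 3, 2, 1)

Row-insert the values π_1, π_2, … into P one at a time, bumping the leftmost entry strictly greater than the inserted value down to the next row. The recording tableau Q records, in position (i, j), the step at which that cell was added to P.
  Insert 5 (step 1): P = [5];  Q = [1]
  Insert 4 (step 2): P = [4] / [5];  Q = [1] / [2]
  Insert 2 (step 3): P = [2] / [4] / [5];  Q = [1] / [2] / [3]
  Insert 8 (step 4): P = [2, 8] / [4] / [5];  Q = [1, 4] / [2] / [3]
  Insert 6 (step 5): P = [2, 6] / [4, 8] / [5];  Q = [1, 4] / [2, 5] / [3]
  Insert 9 (step 6): P = [2, 6, 9] / [4, 8] / [5];  Q = [1, 4, 6] / [2, 5] / [3]
  Insert 1 (step 7): P = [1, 6, 9] / [2, 8] / [4] / [5];  Q = [1, 4, 6] / [2, 5] / [3] / [7]
  Insert 3 (step 8): P = [1, 3, 9] / [2, 6] / [4, 8] / [5];  Q = [1, 4, 6] / [2, 5] / [3, 8] / [7]
  Insert 7 (step 9): P = [1, 3, 7] / [2, 6, 9] / [4, 8] / [5];  Q = [1, 4, 6] / [2, 5, 9] / [3, 8] / [7]
Final shape: (3, 3, 2, 1).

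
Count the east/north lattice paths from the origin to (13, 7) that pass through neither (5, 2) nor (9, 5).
Number of paths = 31488

Inclusion–exclusion. Total paths: C(20, 13) = 77520. Through P₁: C(7, 5)·C(13, 8) = 27027. Through P₂: C(14, 9)·C(6, 4) = 30030. Since P₁ is strictly southwest of P₂, a monotone path through both must visit P₁ then P₂; paths through both = C(7, 5)·C(7, 4)·C(6, 4) = 11025. Avoid both = 77520 − 27027 − 30030 + 11025 = 31488.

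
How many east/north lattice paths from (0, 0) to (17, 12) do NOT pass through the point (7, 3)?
Number of paths = 40810575

Total paths from (0, 0) to (17, 12): C(29, 17) = 51895935. Paths through (7, 3): (paths (0, 0) → (7, 3)) × (paths (7, 3) → (17, 12)) = C(10, 7) · C(19, 10) = 120 · 92378 = 11085360. Avoidance count = 51895935 − 11085360 = 40810575.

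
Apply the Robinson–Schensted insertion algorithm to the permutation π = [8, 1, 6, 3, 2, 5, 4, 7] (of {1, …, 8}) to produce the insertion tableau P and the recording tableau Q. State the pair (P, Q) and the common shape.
P = [1, 2, 4, 7] / [3, 5] / [6] / [8];  Q = [1, 3, 6, 8] / [2, 7] / [4] / [5];  common shape = (4, 2, 1, 1)

Row-insert the values π_1, π_2, … into P one at a time, bumping the leftmost entry strictly greater than the inserted value down to the next row. The recording tableau Q records, in position (i, j), the step at which that cell was added to P.
  Insert 8 (step 1): P = [8];  Q = [1]
  Insert 1 (step 2): P = [1] / [8];  Q = [1] / [2]
  Insert 6 (step 3): P = [1, 6] / [8];  Q = [1, 3] / [2]
  Insert 3 (step 4): P = [1, 3] / [6] / [8];  Q = [1, 3] / [2] / [4]
  Insert 2 (step 5): P = [1, 2] / [3] / [6] / [8];  Q = [1, 3] / [2] / [4] / [5]
  Insert 5 (step 6): P = [1, 2, 5] / [3] / [6] / [8];  Q = [1, 3, 6] / [2] / [4] / [5]
  Insert 4 (step 7): P = [1, 2, 4] / [3, 5] / [6] / [8];  Q = [1, 3, 6] / [2, 7] / [4] / [5]
  Insert 7 (step 8): P = [1, 2, 4, 7] / [3, 5] / [6] / [8];  Q = [1, 3, 6, 8] / [2, 7] / [4] / [5]
Final shape: (4, 2, 1, 1).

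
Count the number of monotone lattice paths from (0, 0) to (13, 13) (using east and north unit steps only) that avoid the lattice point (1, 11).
Number of paths = 10399508

Total paths from (0, 0) to (13, 13): C(26, 13) = 10400600. Paths through (1, 11): (paths (0, 0) → (1, 11)) × (paths (1, 11) → (13, 13)) = C(12, 1) · C(14, 12) = 12 · 91 = 1092. Avoidance count = 10400600 − 1092 = 10399508.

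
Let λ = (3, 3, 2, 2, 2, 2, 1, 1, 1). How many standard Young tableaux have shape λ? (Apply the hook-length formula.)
# SYT of shape (3, 3, 2, 2, 2, 2, 1, 1, 1) = 159120

Hook-length formula: f^λ = n! / Π hook(c), product over all cells c of the Young diagram. For λ = (3, 3, 2, 2, 2, 2, 1, 1, 1), n = 17 boxes. Hook lengths by row (left-to-right, top-to-bottom): [11, 7, 2]; [10, 6, 1]; [8, 4]; [7, 3]; [6, 2]; [5, 1]; [3]; [2]; [1]. Product of hooks = 2235340800. So f^λ = 17! / 2235340800 = 355687428096000 / 2235340800 = 159120.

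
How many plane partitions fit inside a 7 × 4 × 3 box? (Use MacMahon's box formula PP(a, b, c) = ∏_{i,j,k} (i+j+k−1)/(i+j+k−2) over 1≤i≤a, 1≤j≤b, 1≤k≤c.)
PP(7, 4, 3) = 1557270

Evaluate the triple product over i = 1..7, j = 1..4, k = 1..3. The factors are (2/1) · (3/2) · (4/3) · (3/2) · (4/3) · (5/4) · (4/3) · (5/4) · … (84 factors total). The numerators and denominators telescope so the product is an integer; carrying out the multiplication exactly gives PP(7, 4, 3) = 1557270.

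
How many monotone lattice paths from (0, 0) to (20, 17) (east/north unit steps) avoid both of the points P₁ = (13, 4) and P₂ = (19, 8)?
Number of paths = 15703668360

Inclusion–exclusion. Total paths: C(37, 20) = 15905368710. Through P₁: C(17, 13)·C(20, 7) = 184497600. Through P₂: C(27, 19)·C(10, 1) = 22200750. Since P₁ is strictly southwest of P₂, a monotone path through both must visit P₁ then P₂; paths through both = C(17, 13)·C(10, 6)·C(10, 1) = 4998000. Avoid both = 15905368710 − 184497600 − 22200750 + 4998000 = 15703668360.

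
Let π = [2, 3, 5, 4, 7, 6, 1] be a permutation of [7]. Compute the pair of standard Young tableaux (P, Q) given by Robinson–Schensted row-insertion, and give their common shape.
P = [1, 3, 4, 6] / [2, 7] / [5];  Q = [1, 2, 3, 5] / [4, 6] / [7];  common shape = (4, 2, 1)

Row-insert the values π_1, π_2, … into P one at a time, bumping the leftmost entry strictly greater than the inserted value down to the next row. The recording tableau Q records, in position (i, j), the step at which that cell was added to P.
  Insert 2 (step 1): P = [2];  Q = [1]
  Insert 3 (step 2): P = [2, 3];  Q = [1, 2]
  Insert 5 (step 3): P = [2, 3, 5];  Q = [1, 2, 3]
  Insert 4 (step 4): P = [2, 3, 4] / [5];  Q = [1, 2, 3] / [4]
  Insert 7 (step 5): P = [2, 3, 4, 7] / [5];  Q = [1, 2, 3, 5] / [4]
  Insert 6 (step 6): P = [2, 3, 4, 6] / [5, 7];  Q = [1, 2, 3, 5] / [4, 6]
  Insert 1 (step 7): P = [1, 3, 4, 6] / [2, 7] / [5];  Q = [1, 2, 3, 5] / [4, 6] / [7]
Final shape: (4, 2, 1).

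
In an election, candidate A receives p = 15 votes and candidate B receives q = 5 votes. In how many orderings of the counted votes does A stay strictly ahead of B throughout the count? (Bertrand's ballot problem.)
Strict-lead orderings = 7752

Total orderings of the 20 votes with 15 for A: C(20, 15) = 15504. By the Bertrand ballot formula (Cycle Lemma / reflection principle), the number of orderings in which A is strictly ahead of B throughout is (p − q)/(p + q) · C(p + q, p) = (15 − 5)/(15 + 5) · 15504 = 7752.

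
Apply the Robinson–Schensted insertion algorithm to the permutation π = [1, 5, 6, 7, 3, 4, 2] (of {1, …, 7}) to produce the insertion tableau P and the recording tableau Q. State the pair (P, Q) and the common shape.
P = [1, 2, 4, 7] / [3, 6] / [5];  Q = [1, 2, 3, 4] / [5, 6] / [7];  common shape = (4, 2, 1)

Row-insert the values π_1, π_2, … into P one at a time, bumping the leftmost entry strictly greater than the inserted value down to the next row. The recording tableau Q records, in position (i, j), the step at which that cell was added to P.
  Insert 1 (step 1): P = [1];  Q = [1]
  Insert 5 (step 2): P = [1, 5];  Q = [1, 2]
  Insert 6 (step 3): P = [1, 5, 6];  Q = [1, 2, 3]
  Insert 7 (step 4): P = [1, 5, 6, 7];  Q = [1, 2, 3, 4]
  Insert 3 (step 5): P = [1, 3, 6, 7] / [5];  Q = [1, 2, 3, 4] / [5]
  Insert 4 (step 6): P = [1, 3, 4, 7] / [5, 6];  Q = [1, 2, 3, 4] / [5, 6]
  Insert 2 (step 7): P = [1, 2, 4, 7] / [3, 6] / [5];  Q = [1, 2, 3, 4] / [5, 6] / [7]
Final shape: (4, 2, 1).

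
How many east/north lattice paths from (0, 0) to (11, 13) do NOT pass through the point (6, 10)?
Number of paths = 2047696

Total paths from (0, 0) to (11, 13): C(24, 11) = 2496144. Paths through (6, 10): (paths (0, 0) → (6, 10)) × (paths (6, 10) → (11, 13)) = C(16, 6) · C(8, 5) = 8008 · 56 = 448448. Avoidance count = 2496144 − 448448 = 2047696.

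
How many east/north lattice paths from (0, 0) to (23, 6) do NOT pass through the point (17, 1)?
Number of paths = 466704

Total paths from (0, 0) to (23, 6): C(29, 23) = 475020. Paths through (17, 1): (paths (0, 0) → (17, 1)) × (paths (17, 1) → (23, 6)) = C(18, 17) · C(11, 6) = 18 · 462 = 8316. Avoidance count = 475020 − 8316 = 466704.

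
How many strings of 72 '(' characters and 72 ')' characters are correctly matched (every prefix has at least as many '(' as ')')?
C_72 = 20276890389709399862928998568254641025700

These balanced parentheses are counted by the Catalan number C_n = (1/(n + 1)) · C(2n, n). For n = 72: C_72 = (1/73) · C(144, 72) = 1480212998448786189993816895482588794876100/73 = 20276890389709399862928998568254641025700.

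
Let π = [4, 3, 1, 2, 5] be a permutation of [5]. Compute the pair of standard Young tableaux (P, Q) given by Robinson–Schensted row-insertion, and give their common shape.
P = [1, 2, 5] / [3] / [4];  Q = [1, 4, 5] / [2] / [3];  common shape = (3, 1, 1)

Row-insert the values π_1, π_2, … into P one at a time, bumping the leftmost entry strictly greater than the inserted value down to the next row. The recording tableau Q records, in position (i, j), the step at which that cell was added to P.
  Insert 4 (step 1): P = [4];  Q = [1]
  Insert 3 (step 2): P = [3] / [4];  Q = [1] / [2]
  Insert 1 (step 3): P = [1] / [3] / [4];  Q = [1] / [2] / [3]
  Insert 2 (step 4): P = [1, 2] / [3] / [4];  Q = [1, 4] / [2] / [3]
  Insert 5 (step 5): P = [1, 2, 5] / [3] / [4];  Q = [1, 4, 5] / [2] / [3]
Final shape: (3, 1, 1).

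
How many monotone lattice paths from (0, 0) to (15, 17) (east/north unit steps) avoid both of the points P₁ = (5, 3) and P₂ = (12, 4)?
Number of paths = 455124064

Inclusion–exclusion. Total paths: C(32, 15) = 565722720. Through P₁: C(8, 5)·C(24, 10) = 109830336. Through P₂: C(16, 12)·C(16, 3) = 1019200. Since P₁ is strictly southwest of P₂, a monotone path through both must visit P₁ then P₂; paths through both = C(8, 5)·C(8, 7)·C(16, 3) = 250880. Avoid both = 565722720 − 109830336 − 1019200 + 250880 = 455124064.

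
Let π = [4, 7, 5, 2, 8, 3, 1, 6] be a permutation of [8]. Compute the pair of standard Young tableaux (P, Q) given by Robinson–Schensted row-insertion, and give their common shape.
P = [1, 3, 6] / [2, 5, 8] / [4] / [7];  Q = [1, 2, 5] / [3, 6, 8] / [4] / [7];  common shape = (3, 3, 1, 1)

Row-insert the values π_1, π_2, … into P one at a time, bumping the leftmost entry strictly greater than the inserted value down to the next row. The recording tableau Q records, in position (i, j), the step at which that cell was added to P.
  Insert 4 (step 1): P = [4];  Q = [1]
  Insert 7 (step 2): P = [4, 7];  Q = [1, 2]
  Insert 5 (step 3): P = [4, 5] / [7];  Q = [1, 2] / [3]
  Insert 2 (step 4): P = [2, 5] / [4] / [7];  Q = [1, 2] / [3] / [4]
  Insert 8 (step 5): P = [2, 5, 8] / [4] / [7];  Q = [1, 2, 5] / [3] / [4]
  Insert 3 (step 6): P = [2, 3, 8] / [4, 5] / [7];  Q = [1, 2, 5] / [3, 6] / [4]
  Insert 1 (step 7): P = [1, 3, 8] / [2, 5] / [4] / [7];  Q = [1, 2, 5] / [3, 6] / [4] / [7]
  Insert 6 (step 8): P = [1, 3, 6] / [2, 5, 8] / [4] / [7];  Q = [1, 2, 5] / [3, 6, 8] / [4] / [7]
Final shape: (3, 3, 1, 1).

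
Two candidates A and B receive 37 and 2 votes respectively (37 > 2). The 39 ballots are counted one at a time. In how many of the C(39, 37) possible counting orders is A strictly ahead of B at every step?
Strict-lead orderings = 665

Total orderings of the 39 votes with 37 for A: C(39, 37) = 741. By the Bertrand ballot formula (Cycle Lemma / reflection principle), the number of orderings in which A is strictly ahead of B throughout is (p − q)/(p + q) · C(p + q, p) = (37 − 2)/(37 + 2) · 741 = 665.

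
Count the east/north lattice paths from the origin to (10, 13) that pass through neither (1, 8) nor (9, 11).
Number of paths = 626623

Inclusion–exclusion. Total paths: C(23, 10) = 1144066. Through P₁: C(9, 1)·C(14, 9) = 18018. Through P₂: C(20, 9)·C(3, 1) = 503880. Since P₁ is strictly southwest of P₂, a monotone path through both must visit P₁ then P₂; paths through both = C(9, 1)·C(11, 8)·C(3, 1) = 4455. Avoid both = 1144066 − 18018 − 503880 + 4455 = 626623.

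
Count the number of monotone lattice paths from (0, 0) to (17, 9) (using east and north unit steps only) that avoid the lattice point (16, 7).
Number of paths = 2389079

Total paths from (0, 0) to (17, 9): C(26, 17) = 3124550. Paths through (16, 7): (paths (0, 0) → (16, 7)) × (paths (16, 7) → (17, 9)) = C(23, 16) · C(3, 1) = 245157 · 3 = 735471. Avoidance count = 3124550 − 735471 = 2389079.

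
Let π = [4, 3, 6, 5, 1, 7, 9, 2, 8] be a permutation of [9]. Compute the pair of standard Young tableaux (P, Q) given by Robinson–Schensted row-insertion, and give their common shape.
P = [1, 2, 7, 8] / [3, 5, 9] / [4, 6];  Q = [1, 3, 6, 7] / [2, 4, 9] / [5, 8];  common shape = (4, 3, 2)

Row-insert the values π_1, π_2, … into P one at a time, bumping the leftmost entry strictly greater than the inserted value down to the next row. The recording tableau Q records, in position (i, j), the step at which that cell was added to P.
  Insert 4 (step 1): P = [4];  Q = [1]
  Insert 3 (step 2): P = [3] / [4];  Q = [1] / [2]
  Insert 6 (step 3): P = [3, 6] / [4];  Q = [1, 3] / [2]
  Insert 5 (step 4): P = [3, 5] / [4, 6];  Q = [1, 3] / [2, 4]
  Insert 1 (step 5): P = [1, 5] / [3, 6] / [4];  Q = [1, 3] / [2, 4] / [5]
  Insert 7 (step 6): P = [1, 5, 7] / [3, 6] / [4];  Q = [1, 3, 6] / [2, 4] / [5]
  Insert 9 (step 7): P = [1, 5, 7, 9] / [3, 6] / [4];  Q = [1, 3, 6, 7] / [2, 4] / [5]
  Insert 2 (step 8): P = [1, 2, 7, 9] / [3, 5] / [4, 6];  Q = [1, 3, 6, 7] / [2, 4] / [5, 8]
  Insert 8 (step 9): P = [1, 2, 7, 8] / [3, 5, 9] / [4, 6];  Q = [1, 3, 6, 7] / [2, 4, 9] / [5, 8]
Final shape: (4, 3, 2).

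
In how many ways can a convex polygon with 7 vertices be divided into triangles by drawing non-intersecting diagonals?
C_5 = 42

These polygon triangulations are counted by the Catalan number C_n = (1/(n + 1)) · C(2n, n). For n = 5: C_5 = (1/6) · C(10, 5) = 252/6 = 42.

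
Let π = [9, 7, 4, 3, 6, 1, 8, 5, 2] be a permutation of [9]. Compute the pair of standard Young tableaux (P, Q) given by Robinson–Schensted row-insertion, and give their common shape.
P = [1, 2, 8] / [3, 5] / [4, 6] / [7] / [9];  Q = [1, 5, 7] / [2, 8] / [3, 9] / [4] / [6];  common shape = (3, 2, 2, 1, 1)

Row-insert the values π_1, π_2, … into P one at a time, bumping the leftmost entry strictly greater than the inserted value down to the next row. The recording tableau Q records, in position (i, j), the step at which that cell was added to P.
  Insert 9 (step 1): P = [9];  Q = [1]
  Insert 7 (step 2): P = [7] / [9];  Q = [1] / [2]
  Insert 4 (step 3): P = [4] / [7] / [9];  Q = [1] / [2] / [3]
  Insert 3 (step 4): P = [3] / [4] / [7] / [9];  Q = [1] / [2] / [3] / [4]
  Insert 6 (step 5): P = [3, 6] / [4] / [7] / [9];  Q = [1, 5] / [2] / [3] / [4]
  Insert 1 (step 6): P = [1, 6] / [3] / [4] / [7] / [9];  Q = [1, 5] / [2] / [3] / [4] / [6]
  Insert 8 (step 7): P = [1, 6, 8] / [3] / [4] / [7] / [9];  Q = [1, 5, 7] / [2] / [3] / [4] / [6]
  Insert 5 (step 8): P = [1, 5, 8] / [3, 6] / [4] / [7] / [9];  Q = [1, 5, 7] / [2, 8] / [3] / [4] / [6]
  Insert 2 (step 9): P = [1, 2, 8] / [3, 5] / [4, 6] / [7] / [9];  Q = [1, 5, 7] / [2, 8] / [3, 9] / [4] / [6]
Final shape: (3, 2, 2, 1, 1).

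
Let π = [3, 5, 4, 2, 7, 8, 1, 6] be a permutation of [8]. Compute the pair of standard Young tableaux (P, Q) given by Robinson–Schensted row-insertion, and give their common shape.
P = [1, 4, 6, 8] / [2, 7] / [3] / [5];  Q = [1, 2, 5, 6] / [3, 8] / [4] / [7];  common shape = (4, 2, 1, 1)

Row-insert the values π_1, π_2, … into P one at a time, bumping the leftmost entry strictly greater than the inserted value down to the next row. The recording tableau Q records, in position (i, j), the step at which that cell was added to P.
  Insert 3 (step 1): P = [3];  Q = [1]
  Insert 5 (step 2): P = [3, 5];  Q = [1, 2]
  Insert 4 (step 3): P = [3, 4] / [5];  Q = [1, 2] / [3]
  Insert 2 (step 4): P = [2, 4] / [3] / [5];  Q = [1, 2] / [3] / [4]
  Insert 7 (step 5): P = [2, 4, 7] / [3] / [5];  Q = [1, 2, 5] / [3] / [4]
  Insert 8 (step 6): P = [2, 4, 7, 8] / [3] / [5];  Q = [1, 2, 5, 6] / [3] / [4]
  Insert 1 (step 7): P = [1, 4, 7, 8] / [2] / [3] / [5];  Q = [1, 2, 5, 6] / [3] / [4] / [7]
  Insert 6 (step 8): P = [1, 4, 6, 8] / [2, 7] / [3] / [5];  Q = [1, 2, 5, 6] / [3, 8] / [4] / [7]
Final shape: (4, 2, 1, 1).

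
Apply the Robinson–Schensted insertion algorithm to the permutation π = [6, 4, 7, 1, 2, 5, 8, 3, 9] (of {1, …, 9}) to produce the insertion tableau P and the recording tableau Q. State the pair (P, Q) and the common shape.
P = [1, 2, 3, 8, 9] / [4, 5] / [6, 7];  Q = [1, 3, 6, 7, 9] / [2, 5] / [4, 8];  common shape = (5, 2, 2)

Row-insert the values π_1, π_2, … into P one at a time, bumping the leftmost entry strictly greater than the inserted value down to the next row. The recording tableau Q records, in position (i, j), the step at which that cell was added to P.
  Insert 6 (step 1): P = [6];  Q = [1]
  Insert 4 (step 2): P = [4] / [6];  Q = [1] / [2]
  Insert 7 (step 3): P = [4, 7] / [6];  Q = [1, 3] / [2]
  Insert 1 (step 4): P = [1, 7] / [4] / [6];  Q = [1, 3] / [2] / [4]
  Insert 2 (step 5): P = [1, 2] / [4, 7] / [6];  Q = [1, 3] / [2, 5] / [4]
  Insert 5 (step 6): P = [1, 2, 5] / [4, 7] / [6];  Q = [1, 3, 6] / [2, 5] / [4]
  Insert 8 (step 7): P = [1, 2, 5, 8] / [4, 7] / [6];  Q = [1, 3, 6, 7] / [2, 5] / [4]
  Insert 3 (step 8): P = [1, 2, 3, 8] / [4, 5] / [6, 7];  Q = [1, 3, 6, 7] / [2, 5] / [4, 8]
  Insert 9 (step 9): P = [1, 2, 3, 8, 9] / [4, 5] / [6, 7];  Q = [1, 3, 6, 7, 9] / [2, 5] / [4, 8]
Final shape: (5, 2, 2).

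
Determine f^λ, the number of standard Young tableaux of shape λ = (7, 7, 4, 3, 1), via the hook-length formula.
# SYT of shape (7, 7, 4, 3, 1) = 1018467450

Hook-length formula: f^λ = n! / Π hook(c), product over all cells c of the Young diagram. For λ = (7, 7, 4, 3, 1), n = 22 boxes. Hook lengths by row (left-to-right, top-to-bottom): [11, 9, 8, 6, 4, 3, 2]; [10, 8, 7, 5, 3, 2, 1]; [6, 4, 3, 1]; [4, 2, 1]; [1]. Product of hooks = 1103619686400. So f^λ = 22! / 1103619686400 = 1124000727777607680000 / 1103619686400 = 1018467450.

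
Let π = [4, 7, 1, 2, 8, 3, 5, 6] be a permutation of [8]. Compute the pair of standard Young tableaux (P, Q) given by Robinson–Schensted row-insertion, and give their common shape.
P = [1, 2, 3, 5, 6] / [4, 7, 8];  Q = [1, 2, 5, 7, 8] / [3, 4, 6];  common shape = (5, 3)

Row-insert the values π_1, π_2, … into P one at a time, bumping the leftmost entry strictly greater than the inserted value down to the next row. The recording tableau Q records, in position (i, j), the step at which that cell was added to P.
  Insert 4 (step 1): P = [4];  Q = [1]
  Insert 7 (step 2): P = [4, 7];  Q = [1, 2]
  Insert 1 (step 3): P = [1, 7] / [4];  Q = [1, 2] / [3]
  Insert 2 (step 4): P = [1, 2] / [4, 7];  Q = [1, 2] / [3, 4]
  Insert 8 (step 5): P = [1, 2, 8] / [4, 7];  Q = [1, 2, 5] / [3, 4]
  Insert 3 (step 6): P = [1, 2, 3] / [4, 7, 8];  Q = [1, 2, 5] / [3, 4, 6]
  Insert 5 (step 7): P = [1, 2, 3, 5] / [4, 7, 8];  Q = [1, 2, 5, 7] / [3, 4, 6]
  Insert 6 (step 8): P = [1, 2, 3, 5, 6] / [4, 7, 8];  Q = [1, 2, 5, 7, 8] / [3, 4, 6]
Final shape: (5, 3).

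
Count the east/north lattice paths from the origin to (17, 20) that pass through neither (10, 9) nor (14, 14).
Number of paths = 10573465590

Inclusion–exclusion. Total paths: C(37, 17) = 15905368710. Through P₁: C(19, 10)·C(18, 7) = 2939837472. Through P₂: C(28, 14)·C(9, 3) = 3369794400. Since P₁ is strictly southwest of P₂, a monotone path through both must visit P₁ then P₂; paths through both = C(19, 10)·C(9, 4)·C(9, 3) = 977728752. Avoid both = 15905368710 − 2939837472 − 3369794400 + 977728752 = 10573465590.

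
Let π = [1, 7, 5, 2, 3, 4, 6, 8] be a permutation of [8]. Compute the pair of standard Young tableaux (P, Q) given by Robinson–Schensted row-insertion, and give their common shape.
P = [1, 2, 3, 4, 6, 8] / [5] / [7];  Q = [1, 2, 5, 6, 7, 8] / [3] / [4];  common shape = (6, 1, 1)

Row-insert the values π_1, π_2, … into P one at a time, bumping the leftmost entry strictly greater than the inserted value down to the next row. The recording tableau Q records, in position (i, j), the step at which that cell was added to P.
  Insert 1 (step 1): P = [1];  Q = [1]
  Insert 7 (step 2): P = [1, 7];  Q = [1, 2]
  Insert 5 (step 3): P = [1, 5] / [7];  Q = [1, 2] / [3]
  Insert 2 (step 4): P = [1, 2] / [5] / [7];  Q = [1, 2] / [3] / [4]
  Insert 3 (step 5): P = [1, 2, 3] / [5] / [7];  Q = [1, 2, 5] / [3] / [4]
  Insert 4 (step 6): P = [1, 2, 3, 4] / [5] / [7];  Q = [1, 2, 5, 6] / [3] / [4]
  Insert 6 (step 7): P = [1, 2, 3, 4, 6] / [5] / [7];  Q = [1, 2, 5, 6, 7] / [3] / [4]
  Insert 8 (step 8): P = [1, 2, 3, 4, 6, 8] / [5] / [7];  Q = [1, 2, 5, 6, 7, 8] / [3] / [4]
Final shape: (6, 1, 1).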